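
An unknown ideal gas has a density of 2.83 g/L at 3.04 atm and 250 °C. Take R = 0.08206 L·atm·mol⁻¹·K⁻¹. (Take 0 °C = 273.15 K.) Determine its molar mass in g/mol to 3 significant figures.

M ≈ 40.0 g/mol

ρ = PM/(RT) ⇒ M = ρRT/P = (2.83 × 0.08206 × 523.1) / 3.04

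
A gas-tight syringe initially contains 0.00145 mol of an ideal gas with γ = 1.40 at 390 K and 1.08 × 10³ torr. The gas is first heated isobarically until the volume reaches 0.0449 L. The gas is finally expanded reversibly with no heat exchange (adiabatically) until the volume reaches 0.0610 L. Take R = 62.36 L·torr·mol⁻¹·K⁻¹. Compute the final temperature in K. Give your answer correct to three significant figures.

From PV = nRT: V₁ = nRT₁/P₁ = 0.03265 L.
Isobaric, so V/T is constant: P₂ = P₁; T₂ = T₁·(V₂/V₁) = 536.3 K.
Adiabatic (γ = 1.40), T V^(γ−1) and P V^γ constant: T₃ = T₂·(V₂/V₃)^(γ−1) = 474.4 K; P₃ = P₂·(V₂/V₃)^γ = 703.2 torr.

T₃ ≈ 474 K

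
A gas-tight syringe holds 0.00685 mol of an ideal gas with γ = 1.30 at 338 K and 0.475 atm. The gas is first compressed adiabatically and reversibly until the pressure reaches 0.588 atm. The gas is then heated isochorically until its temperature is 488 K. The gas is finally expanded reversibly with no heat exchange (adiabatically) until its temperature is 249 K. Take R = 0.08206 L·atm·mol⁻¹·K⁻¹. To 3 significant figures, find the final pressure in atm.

From PV = nRT: V₁ = nRT₁/P₁ = 0.4000 L.
Reversible adiabatic, γ = 1.30: T₂ = T₁·(P₂/P₁)^((γ−1)/γ) = 355.1 K; V₂ = V₁·(P₁/P₂)^(1/γ) = 0.3394 L.
V constant ⇒ P ∝ T: V₃ = V₂; P₃ = P₂·(T₃/T₂) = 0.8081 atm.
Reversible adiabatic, γ = 1.30: P₄ = P₃·(T₄/T₃)^(γ/(γ−1)) = 0.04377 atm; V₄ = V₃·(T₃/T₄)^(1/(γ−1)) = 3.198 L.

P₄ ≈ 0.0438 atm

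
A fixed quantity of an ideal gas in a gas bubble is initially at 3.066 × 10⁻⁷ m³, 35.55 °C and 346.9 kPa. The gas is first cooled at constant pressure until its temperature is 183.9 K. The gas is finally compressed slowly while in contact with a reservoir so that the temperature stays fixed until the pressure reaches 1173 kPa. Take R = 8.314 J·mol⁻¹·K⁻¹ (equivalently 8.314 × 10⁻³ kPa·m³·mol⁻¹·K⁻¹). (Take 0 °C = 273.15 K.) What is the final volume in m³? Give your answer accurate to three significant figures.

Convert: T₁ = 308.7 K.
Isobaric, so V/T is constant: P₂ = P₁; V₂ = V₁·(T₂/T₁) = 1.826e-07 m³.
T constant ⇒ Boyle's law P V = const: T₃ = T₂; V₃ = V₂·(P₂/P₃) = 5.402e-08 m³.

V₃ ≈ 5.40e-08 m³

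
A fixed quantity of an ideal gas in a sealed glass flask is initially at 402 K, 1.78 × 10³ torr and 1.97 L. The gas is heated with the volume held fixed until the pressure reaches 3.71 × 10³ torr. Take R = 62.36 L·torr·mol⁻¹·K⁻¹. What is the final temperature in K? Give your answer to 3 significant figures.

T₂ ≈ 838 K

Isochoric, so P/T is constant: V₂ = V₁; T₂ = T₁·(P₂/P₁) = 837.9 K.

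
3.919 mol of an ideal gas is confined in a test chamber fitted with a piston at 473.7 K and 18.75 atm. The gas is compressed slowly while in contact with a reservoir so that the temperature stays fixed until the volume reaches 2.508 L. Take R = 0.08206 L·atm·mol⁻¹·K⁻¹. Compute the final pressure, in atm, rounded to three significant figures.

From PV = nRT: V₁ = nRT₁/P₁ = 8.125 L.
Isothermal, so P V is constant: T₂ = T₁; P₂ = P₁·(V₁/V₂) = 60.74 atm.

P₂ ≈ 60.7 atm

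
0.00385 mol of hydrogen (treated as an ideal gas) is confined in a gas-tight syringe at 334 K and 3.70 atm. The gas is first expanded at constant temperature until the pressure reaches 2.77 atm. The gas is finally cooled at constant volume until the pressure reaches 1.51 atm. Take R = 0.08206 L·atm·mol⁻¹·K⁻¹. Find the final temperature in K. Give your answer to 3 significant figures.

From PV = nRT: V₁ = nRT₁/P₁ = 0.02852 L.
Isothermal, so P V is constant: T₂ = T₁; V₂ = V₁·(P₁/P₂) = 0.03809 L.
Isochoric, so P/T is constant: V₃ = V₂; T₃ = T₂·(P₃/P₂) = 182.1 K.

T₃ ≈ 182 K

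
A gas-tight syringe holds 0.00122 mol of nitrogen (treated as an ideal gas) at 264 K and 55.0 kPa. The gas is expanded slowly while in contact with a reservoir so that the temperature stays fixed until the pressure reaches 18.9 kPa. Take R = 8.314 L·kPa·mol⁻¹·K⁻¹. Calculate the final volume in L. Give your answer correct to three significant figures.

From PV = nRT: V₁ = nRT₁/P₁ = 0.04869 L.
Isothermal, so P V is constant: T₂ = T₁; V₂ = V₁·(P₁/P₂) = 0.1417 L.

V₂ ≈ 0.142 L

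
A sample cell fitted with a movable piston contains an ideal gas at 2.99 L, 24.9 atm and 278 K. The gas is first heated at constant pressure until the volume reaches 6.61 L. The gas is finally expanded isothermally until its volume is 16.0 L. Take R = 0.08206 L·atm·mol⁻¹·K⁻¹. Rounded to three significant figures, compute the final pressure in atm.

P constant ⇒ V ∝ T: P₂ = P₁; T₂ = T₁·(V₂/V₁) = 614.6 K.
Isothermal, so P V is constant: T₃ = T₂; P₃ = P₂·(V₂/V₃) = 10.29 atm.

P₃ ≈ 10.3 atm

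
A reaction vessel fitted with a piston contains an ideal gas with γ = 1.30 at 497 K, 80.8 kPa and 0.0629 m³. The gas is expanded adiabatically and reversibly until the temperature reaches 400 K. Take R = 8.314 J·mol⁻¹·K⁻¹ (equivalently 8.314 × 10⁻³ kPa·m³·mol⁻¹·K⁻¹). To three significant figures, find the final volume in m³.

V₂ ≈ 0.130 m³

Reversible adiabatic, γ = 1.30: P₂ = P₁·(T₂/T₁)^(γ/(γ−1)) = 31.54 kPa; V₂ = V₁·(T₁/T₂)^(1/(γ−1)) = 0.1297 m³.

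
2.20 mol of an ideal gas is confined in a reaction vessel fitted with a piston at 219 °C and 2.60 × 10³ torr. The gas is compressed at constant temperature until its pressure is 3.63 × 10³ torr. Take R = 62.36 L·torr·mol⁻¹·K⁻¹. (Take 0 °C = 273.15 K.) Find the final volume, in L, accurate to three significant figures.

V₂ ≈ 18.6 L

Convert: T₁ = 492.1 K.
From PV = nRT: V₁ = nRT₁/P₁ = 25.97 L.
T constant ⇒ Boyle's law P V = const: T₂ = T₁; V₂ = V₁·(P₁/P₂) = 18.60 L.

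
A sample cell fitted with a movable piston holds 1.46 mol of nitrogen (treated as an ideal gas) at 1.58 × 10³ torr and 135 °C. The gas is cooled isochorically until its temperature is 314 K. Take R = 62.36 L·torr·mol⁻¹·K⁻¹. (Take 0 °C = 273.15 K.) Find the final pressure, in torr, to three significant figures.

P₂ ≈ 1.22e+03 torr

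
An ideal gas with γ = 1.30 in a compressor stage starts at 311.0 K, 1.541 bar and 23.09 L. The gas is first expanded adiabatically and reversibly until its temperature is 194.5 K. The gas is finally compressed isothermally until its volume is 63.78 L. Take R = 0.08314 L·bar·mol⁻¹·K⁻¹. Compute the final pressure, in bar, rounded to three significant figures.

P₃ ≈ 0.349 bar

Reversible adiabatic, γ = 1.30: P₂ = P₁·(T₂/T₁)^(γ/(γ−1)) = 0.2016 bar; V₂ = V₁·(T₁/T₂)^(1/(γ−1)) = 110.4 L.
Isothermal, so P V is constant: T₃ = T₂; P₃ = P₂·(V₂/V₃) = 0.3489 bar.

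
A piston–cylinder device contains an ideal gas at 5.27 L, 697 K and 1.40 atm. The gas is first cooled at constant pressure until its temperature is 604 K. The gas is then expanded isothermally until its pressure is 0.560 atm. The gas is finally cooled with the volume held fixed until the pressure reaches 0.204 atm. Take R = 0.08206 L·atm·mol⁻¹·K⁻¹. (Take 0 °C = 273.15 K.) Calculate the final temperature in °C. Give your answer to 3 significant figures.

T₄ ≈ -53.1 °C

P constant ⇒ V ∝ T: P₂ = P₁; V₂ = V₁·(T₂/T₁) = 4.567 L.
Isothermal, so P V is constant: T₃ = T₂; V₃ = V₂·(P₂/P₃) = 11.42 L.
V constant ⇒ P ∝ T: V₄ = V₃; T₄ = T₃·(P₄/P₃) = 220.0 K.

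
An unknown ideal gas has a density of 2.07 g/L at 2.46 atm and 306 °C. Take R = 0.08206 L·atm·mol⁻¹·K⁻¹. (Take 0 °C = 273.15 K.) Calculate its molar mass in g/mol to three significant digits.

ρ = PM/(RT) ⇒ M = ρRT/P = (2.07 × 0.08206 × 579.1) / 2.46

M ≈ 40.0 g/mol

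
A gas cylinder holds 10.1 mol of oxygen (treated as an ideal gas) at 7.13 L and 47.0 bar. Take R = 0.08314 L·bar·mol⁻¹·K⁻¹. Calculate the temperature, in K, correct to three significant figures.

T ≈ 399 K

PV = nRT ⇒ T = PV/(nR) = (47.0 × 7.13) / (10.1 × 0.08314)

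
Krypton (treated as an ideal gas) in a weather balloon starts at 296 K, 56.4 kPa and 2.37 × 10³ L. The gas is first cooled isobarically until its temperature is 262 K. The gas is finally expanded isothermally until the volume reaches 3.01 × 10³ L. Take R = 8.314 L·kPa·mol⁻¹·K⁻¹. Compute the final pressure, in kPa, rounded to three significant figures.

P constant ⇒ V ∝ T: P₂ = P₁; V₂ = V₁·(T₂/T₁) = 2098 L.
T constant ⇒ Boyle's law P V = const: T₃ = T₂; P₃ = P₂·(V₂/V₃) = 39.31 kPa.

P₃ ≈ 39.3 kPa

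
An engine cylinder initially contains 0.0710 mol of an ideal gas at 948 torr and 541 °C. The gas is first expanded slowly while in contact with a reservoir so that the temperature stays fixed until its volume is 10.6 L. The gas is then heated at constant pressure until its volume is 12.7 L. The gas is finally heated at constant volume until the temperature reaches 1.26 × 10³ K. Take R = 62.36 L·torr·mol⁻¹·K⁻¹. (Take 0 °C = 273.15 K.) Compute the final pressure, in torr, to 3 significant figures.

Convert: T₁ = 814.1 K.
From PV = nRT: V₁ = nRT₁/P₁ = 3.802 L.
T constant ⇒ Boyle's law P V = const: T₂ = T₁; P₂ = P₁·(V₁/V₂) = 340.1 torr.
P constant ⇒ V ∝ T: P₃ = P₂; T₃ = T₂·(V₃/V₂) = 975.4 K.
V constant ⇒ P ∝ T: V₄ = V₃; P₄ = P₃·(T₄/T₃) = 439.3 torr.

P₄ ≈ 439 torr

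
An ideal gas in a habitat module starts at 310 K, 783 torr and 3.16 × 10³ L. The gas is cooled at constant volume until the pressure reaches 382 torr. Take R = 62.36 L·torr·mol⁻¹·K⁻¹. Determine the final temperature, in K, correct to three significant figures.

T₂ ≈ 151 K

Isochoric, so P/T is constant: V₂ = V₁; T₂ = T₁·(P₂/P₁) = 151.2 K.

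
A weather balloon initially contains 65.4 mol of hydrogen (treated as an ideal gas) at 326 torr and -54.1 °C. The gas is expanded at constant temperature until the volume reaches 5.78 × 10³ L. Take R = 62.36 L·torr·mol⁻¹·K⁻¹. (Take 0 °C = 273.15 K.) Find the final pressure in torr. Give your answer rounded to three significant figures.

P₂ ≈ 155 torr

Convert: T₁ = 219.0 K.
From PV = nRT: V₁ = nRT₁/P₁ = 2740 L.
T constant ⇒ Boyle's law P V = const: T₂ = T₁; P₂ = P₁·(V₁/V₂) = 154.6 torr.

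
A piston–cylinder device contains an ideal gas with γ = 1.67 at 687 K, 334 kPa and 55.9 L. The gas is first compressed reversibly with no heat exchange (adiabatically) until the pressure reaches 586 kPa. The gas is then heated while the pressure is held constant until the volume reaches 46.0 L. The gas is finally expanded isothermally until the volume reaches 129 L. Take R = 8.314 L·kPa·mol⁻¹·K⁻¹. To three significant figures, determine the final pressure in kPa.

Adiabatic (γ = 1.67), T V^(γ−1) and P V^γ constant: T₂ = T₁·(P₂/P₁)^((γ−1)/γ) = 860.8 K; V₂ = V₁·(P₁/P₂)^(1/γ) = 39.92 L.
P constant ⇒ V ∝ T: P₃ = P₂; T₃ = T₂·(V₃/V₂) = 991.9 K.
Isothermal, so P V is constant: T₄ = T₃; P₄ = P₃·(V₃/V₄) = 209.0 kPa.

P₄ ≈ 209 kPa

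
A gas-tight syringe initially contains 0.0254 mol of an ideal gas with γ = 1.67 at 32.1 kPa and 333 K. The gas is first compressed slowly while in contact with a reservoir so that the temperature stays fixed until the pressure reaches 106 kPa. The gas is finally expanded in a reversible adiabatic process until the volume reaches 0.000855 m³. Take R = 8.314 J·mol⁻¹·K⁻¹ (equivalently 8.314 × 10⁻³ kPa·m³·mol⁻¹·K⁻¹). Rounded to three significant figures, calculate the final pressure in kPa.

P₃ ≈ 69.4 kPa

From PV = nRT: V₁ = nRT₁/P₁ = 0.002191 m³.
T constant ⇒ Boyle's law P V = const: T₂ = T₁; V₂ = V₁·(P₁/P₂) = 0.0006634 m³.
Reversible adiabatic, γ = 1.67: T₃ = T₂·(V₂/V₃)^(γ−1) = 280.9 K; P₃ = P₂·(V₂/V₃)^γ = 69.39 kPa.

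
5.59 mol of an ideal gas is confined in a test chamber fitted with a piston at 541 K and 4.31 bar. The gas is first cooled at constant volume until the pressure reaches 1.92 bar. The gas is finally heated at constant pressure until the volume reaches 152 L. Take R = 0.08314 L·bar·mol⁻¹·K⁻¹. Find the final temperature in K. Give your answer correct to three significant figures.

From PV = nRT: V₁ = nRT₁/P₁ = 58.34 L.
Isochoric, so P/T is constant: V₂ = V₁; T₂ = T₁·(P₂/P₁) = 241.0 K.
P constant ⇒ V ∝ T: P₃ = P₂; T₃ = T₂·(V₃/V₂) = 627.9 K.

T₃ ≈ 628 K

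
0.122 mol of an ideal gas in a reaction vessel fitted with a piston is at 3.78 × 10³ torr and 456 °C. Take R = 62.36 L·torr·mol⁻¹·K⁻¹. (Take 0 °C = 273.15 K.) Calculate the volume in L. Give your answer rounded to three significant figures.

Convert: T = 729.15 K.
PV = nRT ⇒ V = nRT/P = (0.122 × 62.36 × 729.15) / 3.78e+03

V ≈ 1.47 L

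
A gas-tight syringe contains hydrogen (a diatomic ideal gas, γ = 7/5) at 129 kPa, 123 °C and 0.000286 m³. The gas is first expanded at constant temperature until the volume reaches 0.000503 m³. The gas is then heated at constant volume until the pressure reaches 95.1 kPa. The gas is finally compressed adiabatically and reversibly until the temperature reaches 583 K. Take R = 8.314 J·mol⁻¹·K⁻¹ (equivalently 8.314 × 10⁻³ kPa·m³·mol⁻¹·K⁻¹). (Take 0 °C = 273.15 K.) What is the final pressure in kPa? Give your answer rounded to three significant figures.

Convert: T₁ = 396.1 K.
Isothermal, so P V is constant: T₂ = T₁; P₂ = P₁·(V₁/V₂) = 73.35 kPa.
Isochoric, so P/T is constant: V₃ = V₂; T₃ = T₂·(P₃/P₂) = 513.6 K.
Reversible adiabatic, γ = 7/5: P₄ = P₃·(T₄/T₃)^(γ/(γ−1)) = 148.2 kPa; V₄ = V₃·(T₃/T₄)^(1/(γ−1)) = 0.0003665 m³.

P₄ ≈ 148 kPa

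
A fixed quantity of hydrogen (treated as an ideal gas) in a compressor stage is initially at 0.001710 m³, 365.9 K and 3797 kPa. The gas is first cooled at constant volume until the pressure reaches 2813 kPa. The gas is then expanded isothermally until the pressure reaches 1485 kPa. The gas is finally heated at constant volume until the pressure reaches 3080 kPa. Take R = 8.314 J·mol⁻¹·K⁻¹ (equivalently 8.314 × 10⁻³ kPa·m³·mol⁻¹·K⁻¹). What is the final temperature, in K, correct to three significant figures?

Isochoric, so P/T is constant: V₂ = V₁; T₂ = T₁·(P₂/P₁) = 271.1 K.
T constant ⇒ Boyle's law P V = const: T₃ = T₂; V₃ = V₂·(P₂/P₃) = 0.003239 m³.
V constant ⇒ P ∝ T: V₄ = V₃; T₄ = T₃·(P₄/P₃) = 562.2 K.

T₄ ≈ 562 K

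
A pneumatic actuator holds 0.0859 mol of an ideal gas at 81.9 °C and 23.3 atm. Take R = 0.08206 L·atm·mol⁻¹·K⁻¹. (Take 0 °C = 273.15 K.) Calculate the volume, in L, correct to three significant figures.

V ≈ 0.107 L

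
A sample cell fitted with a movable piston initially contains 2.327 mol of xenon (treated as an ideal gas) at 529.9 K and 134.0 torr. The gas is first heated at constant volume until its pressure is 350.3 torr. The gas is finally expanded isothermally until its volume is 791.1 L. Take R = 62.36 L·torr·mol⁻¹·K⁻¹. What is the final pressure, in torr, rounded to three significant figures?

P₃ ≈ 254 torr

From PV = nRT: V₁ = nRT₁/P₁ = 573.8 L.
Isochoric, so P/T is constant: V₂ = V₁; T₂ = T₁·(P₂/P₁) = 1385 K.
Isothermal, so P V is constant: T₃ = T₂; P₃ = P₂·(V₂/V₃) = 254.1 torr.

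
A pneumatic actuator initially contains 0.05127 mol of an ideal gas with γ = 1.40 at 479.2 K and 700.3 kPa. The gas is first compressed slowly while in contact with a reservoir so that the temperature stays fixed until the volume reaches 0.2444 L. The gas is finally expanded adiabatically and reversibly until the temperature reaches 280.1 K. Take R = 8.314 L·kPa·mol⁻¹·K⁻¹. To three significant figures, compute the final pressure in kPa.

P₃ ≈ 128 kPa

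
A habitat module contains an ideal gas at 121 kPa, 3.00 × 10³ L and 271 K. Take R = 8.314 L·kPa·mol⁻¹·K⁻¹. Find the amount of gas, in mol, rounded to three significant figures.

n ≈ 161 mol

PV = nRT ⇒ n = PV/(RT) = (121 × 3.00e+03) / (8.314 × 271)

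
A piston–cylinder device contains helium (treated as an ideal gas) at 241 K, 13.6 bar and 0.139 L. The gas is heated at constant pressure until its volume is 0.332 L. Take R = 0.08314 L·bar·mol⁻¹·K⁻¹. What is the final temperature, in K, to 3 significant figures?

T₂ ≈ 576 K

Isobaric, so V/T is constant: P₂ = P₁; T₂ = T₁·(V₂/V₁) = 575.6 K.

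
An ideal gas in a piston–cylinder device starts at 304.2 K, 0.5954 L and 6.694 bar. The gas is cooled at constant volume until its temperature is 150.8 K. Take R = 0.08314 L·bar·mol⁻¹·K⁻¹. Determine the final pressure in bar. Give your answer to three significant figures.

P₂ ≈ 3.32 bar

V constant ⇒ P ∝ T: V₂ = V₁; P₂ = P₁·(T₂/T₁) = 3.318 bar.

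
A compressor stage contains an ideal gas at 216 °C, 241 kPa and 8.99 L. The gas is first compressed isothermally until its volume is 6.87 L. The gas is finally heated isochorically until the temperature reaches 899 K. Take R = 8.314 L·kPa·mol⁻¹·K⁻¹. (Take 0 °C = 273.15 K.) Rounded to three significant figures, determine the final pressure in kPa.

P₃ ≈ 580 kPa

Convert: T₁ = 489.1 K.
Isothermal, so P V is constant: T₂ = T₁; P₂ = P₁·(V₁/V₂) = 315.4 kPa.
V constant ⇒ P ∝ T: V₃ = V₂; P₃ = P₂·(T₃/T₂) = 579.6 kPa.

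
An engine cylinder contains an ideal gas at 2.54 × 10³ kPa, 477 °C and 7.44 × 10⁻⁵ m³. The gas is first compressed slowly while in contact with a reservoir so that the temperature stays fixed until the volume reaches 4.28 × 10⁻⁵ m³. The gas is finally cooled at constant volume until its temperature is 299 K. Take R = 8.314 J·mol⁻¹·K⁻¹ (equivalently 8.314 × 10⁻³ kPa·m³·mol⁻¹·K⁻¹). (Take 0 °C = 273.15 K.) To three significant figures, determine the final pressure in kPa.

Convert: T₁ = 750.1 K.
T constant ⇒ Boyle's law P V = const: T₂ = T₁; P₂ = P₁·(V₁/V₂) = 4415 kPa.
V constant ⇒ P ∝ T: V₃ = V₂; P₃ = P₂·(T₃/T₂) = 1760 kPa.

P₃ ≈ 1.76e+03 kPa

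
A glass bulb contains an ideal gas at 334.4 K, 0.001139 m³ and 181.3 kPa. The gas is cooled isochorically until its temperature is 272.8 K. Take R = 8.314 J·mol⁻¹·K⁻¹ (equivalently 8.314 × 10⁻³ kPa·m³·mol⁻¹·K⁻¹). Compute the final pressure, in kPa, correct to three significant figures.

P₂ ≈ 148 kPa

Isochoric, so P/T is constant: V₂ = V₁; P₂ = P₁·(T₂/T₁) = 147.9 kPa.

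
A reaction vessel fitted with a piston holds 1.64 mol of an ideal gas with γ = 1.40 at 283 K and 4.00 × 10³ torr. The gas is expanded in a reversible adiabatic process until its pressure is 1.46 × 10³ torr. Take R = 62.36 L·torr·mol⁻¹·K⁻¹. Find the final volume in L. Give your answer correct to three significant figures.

V₂ ≈ 14.9 L

From PV = nRT: V₁ = nRT₁/P₁ = 7.236 L.
Adiabatic (γ = 1.40), T V^(γ−1) and P V^γ constant: T₂ = T₁·(P₂/P₁)^((γ−1)/γ) = 212.2 K; V₂ = V₁·(P₁/P₂)^(1/γ) = 14.86 L.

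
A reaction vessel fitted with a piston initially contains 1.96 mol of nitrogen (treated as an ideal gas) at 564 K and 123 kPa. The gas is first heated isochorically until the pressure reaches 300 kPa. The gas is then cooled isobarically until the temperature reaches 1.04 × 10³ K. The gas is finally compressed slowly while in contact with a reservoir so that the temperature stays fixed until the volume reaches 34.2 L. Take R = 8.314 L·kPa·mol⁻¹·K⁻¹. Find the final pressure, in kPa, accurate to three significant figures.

From PV = nRT: V₁ = nRT₁/P₁ = 74.72 L.
Isochoric, so P/T is constant: V₂ = V₁; T₂ = T₁·(P₂/P₁) = 1376 K.
P constant ⇒ V ∝ T: P₃ = P₂; V₃ = V₂·(T₃/T₂) = 56.49 L.
Isothermal, so P V is constant: T₄ = T₃; P₄ = P₃·(V₃/V₄) = 495.5 kPa.

P₄ ≈ 496 kPa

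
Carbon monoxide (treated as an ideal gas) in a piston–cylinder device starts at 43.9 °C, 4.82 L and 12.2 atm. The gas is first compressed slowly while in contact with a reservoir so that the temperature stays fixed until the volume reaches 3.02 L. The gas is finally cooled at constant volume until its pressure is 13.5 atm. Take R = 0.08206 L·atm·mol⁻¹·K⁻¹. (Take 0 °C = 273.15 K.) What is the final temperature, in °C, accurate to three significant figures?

Convert: T₁ = 317.0 K.
Isothermal, so P V is constant: T₂ = T₁; P₂ = P₁·(V₁/V₂) = 19.47 atm.
V constant ⇒ P ∝ T: V₃ = V₂; T₃ = T₂·(P₃/P₂) = 219.8 K.

T₃ ≈ -53.3 °C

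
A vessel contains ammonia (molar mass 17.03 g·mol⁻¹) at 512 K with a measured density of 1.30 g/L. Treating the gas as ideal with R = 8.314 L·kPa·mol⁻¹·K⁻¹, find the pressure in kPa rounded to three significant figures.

ρ = PM/(RT) ⇒ P = ρRT/M = (1.30 × 8.314 × 512.0) / 17.03

P ≈ 325 kPa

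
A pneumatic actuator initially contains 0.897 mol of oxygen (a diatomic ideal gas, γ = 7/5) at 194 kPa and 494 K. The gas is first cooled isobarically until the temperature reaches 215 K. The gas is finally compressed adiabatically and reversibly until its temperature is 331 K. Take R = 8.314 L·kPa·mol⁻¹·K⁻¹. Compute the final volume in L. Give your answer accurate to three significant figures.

V₃ ≈ 2.81 L

From PV = nRT: V₁ = nRT₁/P₁ = 18.99 L.
P constant ⇒ V ∝ T: P₂ = P₁; V₂ = V₁·(T₂/T₁) = 8.265 L.
Adiabatic (γ = 7/5), T V^(γ−1) and P V^γ constant: P₃ = P₂·(T₃/T₂)^(γ/(γ−1)) = 878.3 kPa; V₃ = V₂·(T₂/T₃)^(1/(γ−1)) = 2.810 L.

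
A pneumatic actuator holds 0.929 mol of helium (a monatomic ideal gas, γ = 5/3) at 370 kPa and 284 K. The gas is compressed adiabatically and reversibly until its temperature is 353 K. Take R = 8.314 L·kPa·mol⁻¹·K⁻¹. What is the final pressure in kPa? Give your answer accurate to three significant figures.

P₂ ≈ 637 kPa

From PV = nRT: V₁ = nRT₁/P₁ = 5.928 L.
Reversible adiabatic, γ = 5/3: P₂ = P₁·(T₂/T₁)^(γ/(γ−1)) = 637.3 kPa; V₂ = V₁·(T₁/T₂)^(1/(γ−1)) = 4.278 L.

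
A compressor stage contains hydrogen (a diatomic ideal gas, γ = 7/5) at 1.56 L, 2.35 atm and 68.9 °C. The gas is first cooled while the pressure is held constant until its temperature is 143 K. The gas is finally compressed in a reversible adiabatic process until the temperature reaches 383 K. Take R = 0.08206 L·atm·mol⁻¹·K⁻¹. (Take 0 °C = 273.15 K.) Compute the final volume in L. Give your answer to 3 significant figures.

Convert: T₁ = 342.0 K.
P constant ⇒ V ∝ T: P₂ = P₁; V₂ = V₁·(T₂/T₁) = 0.6522 L.
Adiabatic (γ = 7/5), T V^(γ−1) and P V^γ constant: P₃ = P₂·(T₃/T₂)^(γ/(γ−1)) = 73.89 atm; V₃ = V₂·(T₂/T₃)^(1/(γ−1)) = 0.05555 L.

V₃ ≈ 0.0556 L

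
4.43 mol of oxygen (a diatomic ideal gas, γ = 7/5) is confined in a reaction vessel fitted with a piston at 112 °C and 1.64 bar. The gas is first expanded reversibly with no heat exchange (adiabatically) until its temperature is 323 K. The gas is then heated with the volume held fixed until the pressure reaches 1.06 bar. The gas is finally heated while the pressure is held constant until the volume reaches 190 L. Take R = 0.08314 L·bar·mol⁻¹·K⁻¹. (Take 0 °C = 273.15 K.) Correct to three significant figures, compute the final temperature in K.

T₄ ≈ 547 K

Convert: T₁ = 385.1 K.
From PV = nRT: V₁ = nRT₁/P₁ = 86.50 L.
Adiabatic (γ = 7/5), T V^(γ−1) and P V^γ constant: P₂ = P₁·(T₂/T₁)^(γ/(γ−1)) = 0.8858 bar; V₂ = V₁·(T₁/T₂)^(1/(γ−1)) = 134.3 L.
V constant ⇒ P ∝ T: V₃ = V₂; T₃ = T₂·(P₃/P₂) = 386.5 K.
Isobaric, so V/T is constant: P₄ = P₃; T₄ = T₃·(V₄/V₃) = 546.8 K.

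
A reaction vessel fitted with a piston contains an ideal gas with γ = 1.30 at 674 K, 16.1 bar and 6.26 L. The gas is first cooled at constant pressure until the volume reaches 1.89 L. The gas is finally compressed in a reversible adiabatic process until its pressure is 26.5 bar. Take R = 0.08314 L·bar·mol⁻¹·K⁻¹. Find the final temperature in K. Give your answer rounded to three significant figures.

P constant ⇒ V ∝ T: P₂ = P₁; T₂ = T₁·(V₂/V₁) = 203.5 K.
Reversible adiabatic, γ = 1.30: T₃ = T₂·(P₃/P₂)^((γ−1)/γ) = 228.3 K; V₃ = V₂·(P₂/P₃)^(1/γ) = 1.288 L.

T₃ ≈ 228 K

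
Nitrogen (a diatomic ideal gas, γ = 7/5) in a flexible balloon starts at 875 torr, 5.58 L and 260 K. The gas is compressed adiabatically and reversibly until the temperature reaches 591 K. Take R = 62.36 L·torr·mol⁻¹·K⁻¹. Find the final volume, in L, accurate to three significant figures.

Adiabatic (γ = 7/5), T V^(γ−1) and P V^γ constant: P₂ = P₁·(T₂/T₁)^(γ/(γ−1)) = 1.549e+04 torr; V₂ = V₁·(T₁/T₂)^(1/(γ−1)) = 0.7163 L.

V₂ ≈ 0.716 L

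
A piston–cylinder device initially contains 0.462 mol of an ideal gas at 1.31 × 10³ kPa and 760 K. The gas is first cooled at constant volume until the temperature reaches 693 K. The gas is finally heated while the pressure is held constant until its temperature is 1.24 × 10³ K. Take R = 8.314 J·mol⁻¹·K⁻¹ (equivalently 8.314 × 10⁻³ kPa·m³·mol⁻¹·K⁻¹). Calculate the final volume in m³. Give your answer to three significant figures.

V₃ ≈ 0.00399 m³

From PV = nRT: V₁ = nRT₁/P₁ = 0.002228 m³.
Isochoric, so P/T is constant: V₂ = V₁; P₂ = P₁·(T₂/T₁) = 1195 kPa.
Isobaric, so V/T is constant: P₃ = P₂; V₃ = V₂·(T₃/T₂) = 0.003987 m³.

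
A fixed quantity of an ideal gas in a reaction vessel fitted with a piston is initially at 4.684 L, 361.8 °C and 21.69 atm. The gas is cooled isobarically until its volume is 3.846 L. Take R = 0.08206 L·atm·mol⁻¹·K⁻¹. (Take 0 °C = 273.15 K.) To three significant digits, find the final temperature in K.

T₂ ≈ 521 K

Convert: T₁ = 635.0 K.
Isobaric, so V/T is constant: P₂ = P₁; T₂ = T₁·(V₂/V₁) = 521.4 K.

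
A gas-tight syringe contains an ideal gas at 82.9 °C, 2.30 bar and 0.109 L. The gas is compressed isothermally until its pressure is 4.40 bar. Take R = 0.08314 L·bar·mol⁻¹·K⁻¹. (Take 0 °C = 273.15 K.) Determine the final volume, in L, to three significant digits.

Convert: T₁ = 356.0 K.
T constant ⇒ Boyle's law P V = const: T₂ = T₁; V₂ = V₁·(P₁/P₂) = 0.05698 L.

V₂ ≈ 0.0570 L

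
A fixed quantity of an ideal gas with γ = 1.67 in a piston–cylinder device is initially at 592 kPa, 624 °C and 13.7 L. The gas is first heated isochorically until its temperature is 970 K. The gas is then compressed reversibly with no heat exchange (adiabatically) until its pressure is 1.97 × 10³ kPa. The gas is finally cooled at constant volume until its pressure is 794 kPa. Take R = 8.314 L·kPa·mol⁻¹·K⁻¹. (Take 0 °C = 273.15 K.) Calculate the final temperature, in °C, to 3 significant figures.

Convert: T₁ = 897.1 K.
V constant ⇒ P ∝ T: V₂ = V₁; P₂ = P₁·(T₂/T₁) = 640.1 kPa.
Adiabatic (γ = 1.67), T V^(γ−1) and P V^γ constant: T₃ = T₂·(P₃/P₂)^((γ−1)/γ) = 1523 K; V₃ = V₂·(P₂/P₃)^(1/γ) = 6.988 L.
Isochoric, so P/T is constant: V₄ = V₃; T₄ = T₃·(P₄/P₃) = 613.8 K.

T₄ ≈ 341 °C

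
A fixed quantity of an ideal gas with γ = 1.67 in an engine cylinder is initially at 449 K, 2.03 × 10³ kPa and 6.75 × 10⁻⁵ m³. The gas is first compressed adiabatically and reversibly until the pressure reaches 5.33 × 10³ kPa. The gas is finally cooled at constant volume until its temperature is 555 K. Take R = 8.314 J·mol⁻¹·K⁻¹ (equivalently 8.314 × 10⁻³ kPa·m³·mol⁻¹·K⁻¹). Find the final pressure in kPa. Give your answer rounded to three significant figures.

P₃ ≈ 4.47e+03 kPa

Adiabatic (γ = 1.67), T V^(γ−1) and P V^γ constant: T₂ = T₁·(P₂/P₁)^((γ−1)/γ) = 661.4 K; V₂ = V₁·(P₁/P₂)^(1/γ) = 3.787e-05 m³.
Isochoric, so P/T is constant: V₃ = V₂; P₃ = P₂·(T₃/T₂) = 4473 kPa.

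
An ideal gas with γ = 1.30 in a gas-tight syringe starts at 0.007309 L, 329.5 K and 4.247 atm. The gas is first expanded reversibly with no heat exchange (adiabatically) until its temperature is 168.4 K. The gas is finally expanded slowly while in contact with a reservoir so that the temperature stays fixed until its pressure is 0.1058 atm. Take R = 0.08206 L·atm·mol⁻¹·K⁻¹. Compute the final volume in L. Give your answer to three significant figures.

V₃ ≈ 0.150 L

Reversible adiabatic, γ = 1.30: P₂ = P₁·(T₂/T₁)^(γ/(γ−1)) = 0.2317 atm; V₂ = V₁·(T₁/T₂)^(1/(γ−1)) = 0.06848 L.
T constant ⇒ Boyle's law P V = const: T₃ = T₂; V₃ = V₂·(P₂/P₃) = 0.1499 L.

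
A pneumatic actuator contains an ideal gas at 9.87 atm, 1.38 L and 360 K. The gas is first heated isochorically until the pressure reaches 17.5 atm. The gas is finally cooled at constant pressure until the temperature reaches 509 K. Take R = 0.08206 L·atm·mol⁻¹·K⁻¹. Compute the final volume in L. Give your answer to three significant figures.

V₃ ≈ 1.10 L

V constant ⇒ P ∝ T: V₂ = V₁; T₂ = T₁·(P₂/P₁) = 638.3 K.
Isobaric, so V/T is constant: P₃ = P₂; V₃ = V₂·(T₃/T₂) = 1.100 L.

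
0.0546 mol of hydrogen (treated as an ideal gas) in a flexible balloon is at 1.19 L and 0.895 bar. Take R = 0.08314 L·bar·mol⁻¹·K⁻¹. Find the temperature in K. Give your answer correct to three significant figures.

T ≈ 235 K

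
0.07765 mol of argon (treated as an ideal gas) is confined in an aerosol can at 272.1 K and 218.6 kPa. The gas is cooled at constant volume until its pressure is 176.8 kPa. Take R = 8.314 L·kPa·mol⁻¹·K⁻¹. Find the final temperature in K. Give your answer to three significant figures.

T₂ ≈ 220 K

From PV = nRT: V₁ = nRT₁/P₁ = 0.8036 L.
V constant ⇒ P ∝ T: V₂ = V₁; T₂ = T₁·(P₂/P₁) = 220.1 K.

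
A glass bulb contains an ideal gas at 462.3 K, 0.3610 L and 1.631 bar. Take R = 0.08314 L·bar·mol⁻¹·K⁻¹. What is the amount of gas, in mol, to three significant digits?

PV = nRT ⇒ n = PV/(RT) = (1.631 × 0.3610) / (0.08314 × 462.3)

n ≈ 0.0153 mol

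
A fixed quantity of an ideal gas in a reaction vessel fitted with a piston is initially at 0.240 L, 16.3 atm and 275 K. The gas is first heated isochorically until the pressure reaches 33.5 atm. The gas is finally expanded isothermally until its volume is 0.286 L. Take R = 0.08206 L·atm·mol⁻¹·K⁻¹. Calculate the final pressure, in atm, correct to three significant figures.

P₃ ≈ 28.1 atm

V constant ⇒ P ∝ T: V₂ = V₁; T₂ = T₁·(P₂/P₁) = 565.2 K.
T constant ⇒ Boyle's law P V = const: T₃ = T₂; P₃ = P₂·(V₂/V₃) = 28.11 atm.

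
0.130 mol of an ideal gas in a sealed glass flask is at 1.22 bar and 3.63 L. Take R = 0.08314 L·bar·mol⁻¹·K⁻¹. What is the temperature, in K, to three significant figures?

PV = nRT ⇒ T = PV/(nR) = (1.22 × 3.63) / (0.130 × 0.08314)

T ≈ 410 K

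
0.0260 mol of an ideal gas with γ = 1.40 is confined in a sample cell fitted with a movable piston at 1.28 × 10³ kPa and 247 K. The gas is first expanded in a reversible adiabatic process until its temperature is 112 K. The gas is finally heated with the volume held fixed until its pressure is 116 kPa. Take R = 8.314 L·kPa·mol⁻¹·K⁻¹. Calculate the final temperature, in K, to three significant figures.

From PV = nRT: V₁ = nRT₁/P₁ = 0.04171 L.
Adiabatic (γ = 1.40), T V^(γ−1) and P V^γ constant: P₂ = P₁·(T₂/T₁)^(γ/(γ−1)) = 80.36 kPa; V₂ = V₁·(T₁/T₂)^(1/(γ−1)) = 0.3013 L.
Isochoric, so P/T is constant: V₃ = V₂; T₃ = T₂·(P₃/P₂) = 161.7 K.

T₃ ≈ 162 K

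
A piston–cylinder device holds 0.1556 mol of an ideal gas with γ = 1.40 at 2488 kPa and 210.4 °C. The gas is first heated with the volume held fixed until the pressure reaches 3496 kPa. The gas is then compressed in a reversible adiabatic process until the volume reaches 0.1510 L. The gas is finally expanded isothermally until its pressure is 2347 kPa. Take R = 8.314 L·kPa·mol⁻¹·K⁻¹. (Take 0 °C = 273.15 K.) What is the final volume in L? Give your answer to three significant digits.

V₄ ≈ 0.459 L

Convert: T₁ = 483.5 K.
From PV = nRT: V₁ = nRT₁/P₁ = 0.2514 L.
Isochoric, so P/T is constant: V₂ = V₁; T₂ = T₁·(P₂/P₁) = 679.5 K.
Reversible adiabatic, γ = 1.40: T₃ = T₂·(V₂/V₃)^(γ−1) = 833.2 K; P₃ = P₂·(V₂/V₃)^γ = 7138 kPa.
Isothermal, so P V is constant: T₄ = T₃; V₄ = V₃·(P₃/P₄) = 0.4592 L.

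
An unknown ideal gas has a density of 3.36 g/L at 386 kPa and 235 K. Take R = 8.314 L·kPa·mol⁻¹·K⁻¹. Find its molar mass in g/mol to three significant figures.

ρ = PM/(RT) ⇒ M = ρRT/P = (3.36 × 8.314 × 235.0) / 386

M ≈ 17.0 g/mol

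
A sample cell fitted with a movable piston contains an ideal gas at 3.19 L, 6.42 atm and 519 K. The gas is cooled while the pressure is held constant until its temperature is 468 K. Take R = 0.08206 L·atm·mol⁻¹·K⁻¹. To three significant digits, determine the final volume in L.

Isobaric, so V/T is constant: P₂ = P₁; V₂ = V₁·(T₂/T₁) = 2.877 L.

V₂ ≈ 2.88 L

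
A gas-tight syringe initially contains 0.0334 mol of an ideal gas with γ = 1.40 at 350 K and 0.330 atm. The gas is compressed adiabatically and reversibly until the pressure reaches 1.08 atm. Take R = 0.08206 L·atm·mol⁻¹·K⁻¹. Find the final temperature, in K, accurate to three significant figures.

From PV = nRT: V₁ = nRT₁/P₁ = 2.907 L.
Reversible adiabatic, γ = 1.40: T₂ = T₁·(P₂/P₁)^((γ−1)/γ) = 491.1 K; V₂ = V₁·(P₁/P₂)^(1/γ) = 1.246 L.

T₂ ≈ 491 K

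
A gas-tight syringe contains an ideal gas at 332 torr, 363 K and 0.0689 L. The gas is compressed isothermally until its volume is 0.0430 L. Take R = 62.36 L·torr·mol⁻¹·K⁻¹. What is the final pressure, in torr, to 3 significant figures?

T constant ⇒ Boyle's law P V = const: T₂ = T₁; P₂ = P₁·(V₁/V₂) = 532.0 torr.

P₂ ≈ 532 torr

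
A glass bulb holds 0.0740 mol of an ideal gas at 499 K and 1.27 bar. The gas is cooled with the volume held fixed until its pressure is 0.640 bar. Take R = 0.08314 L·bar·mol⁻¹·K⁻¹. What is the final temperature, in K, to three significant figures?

T₂ ≈ 251 K

From PV = nRT: V₁ = nRT₁/P₁ = 2.417 L.
V constant ⇒ P ∝ T: V₂ = V₁; T₂ = T₁·(P₂/P₁) = 251.5 K.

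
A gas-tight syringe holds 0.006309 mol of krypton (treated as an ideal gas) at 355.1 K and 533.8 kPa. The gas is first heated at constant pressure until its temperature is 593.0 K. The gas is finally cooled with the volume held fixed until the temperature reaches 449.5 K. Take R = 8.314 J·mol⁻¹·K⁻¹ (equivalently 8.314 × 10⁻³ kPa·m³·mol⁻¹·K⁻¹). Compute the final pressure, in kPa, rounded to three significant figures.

P₃ ≈ 405 kPa

From PV = nRT: V₁ = nRT₁/P₁ = 3.489e-05 m³.
P constant ⇒ V ∝ T: P₂ = P₁; V₂ = V₁·(T₂/T₁) = 5.827e-05 m³.
Isochoric, so P/T is constant: V₃ = V₂; P₃ = P₂·(T₃/T₂) = 404.6 kPa.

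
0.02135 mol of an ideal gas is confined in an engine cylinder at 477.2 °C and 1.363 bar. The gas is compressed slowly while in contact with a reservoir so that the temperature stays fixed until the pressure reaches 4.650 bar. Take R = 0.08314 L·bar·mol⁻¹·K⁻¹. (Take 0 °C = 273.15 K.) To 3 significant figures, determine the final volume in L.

Convert: T₁ = 750.3 K.
From PV = nRT: V₁ = nRT₁/P₁ = 0.9772 L.
T constant ⇒ Boyle's law P V = const: T₂ = T₁; V₂ = V₁·(P₁/P₂) = 0.2864 L.

V₂ ≈ 0.286 L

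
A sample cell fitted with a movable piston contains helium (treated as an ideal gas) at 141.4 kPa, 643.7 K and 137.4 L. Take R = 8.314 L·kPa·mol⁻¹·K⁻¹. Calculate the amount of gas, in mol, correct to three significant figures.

n ≈ 3.63 mol

PV = nRT ⇒ n = PV/(RT) = (141.4 × 137.4) / (8.314 × 643.7)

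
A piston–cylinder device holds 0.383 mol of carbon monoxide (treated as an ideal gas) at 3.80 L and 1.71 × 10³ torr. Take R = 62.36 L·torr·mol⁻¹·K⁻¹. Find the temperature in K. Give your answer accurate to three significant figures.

T ≈ 272 K

PV = nRT ⇒ T = PV/(nR) = (1.71e+03 × 3.80) / (0.383 × 62.36)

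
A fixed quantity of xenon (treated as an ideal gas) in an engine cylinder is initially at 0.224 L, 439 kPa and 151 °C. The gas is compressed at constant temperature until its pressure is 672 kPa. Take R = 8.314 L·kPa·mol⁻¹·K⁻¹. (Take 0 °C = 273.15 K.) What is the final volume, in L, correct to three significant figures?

V₂ ≈ 0.146 L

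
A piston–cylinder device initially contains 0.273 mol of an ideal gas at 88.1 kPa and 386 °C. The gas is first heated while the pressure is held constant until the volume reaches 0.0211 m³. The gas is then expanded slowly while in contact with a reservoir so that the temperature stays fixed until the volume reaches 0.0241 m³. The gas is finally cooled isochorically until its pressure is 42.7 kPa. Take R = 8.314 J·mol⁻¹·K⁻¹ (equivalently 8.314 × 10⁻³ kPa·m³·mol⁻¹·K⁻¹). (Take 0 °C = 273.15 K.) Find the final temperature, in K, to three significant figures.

T₄ ≈ 453 K

Convert: T₁ = 659.1 K.
From PV = nRT: V₁ = nRT₁/P₁ = 0.01698 m³.
Isobaric, so V/T is constant: P₂ = P₁; T₂ = T₁·(V₂/V₁) = 819.0 K.
T constant ⇒ Boyle's law P V = const: T₃ = T₂; P₃ = P₂·(V₂/V₃) = 77.13 kPa.
Isochoric, so P/T is constant: V₄ = V₃; T₄ = T₃·(P₄/P₃) = 453.4 K.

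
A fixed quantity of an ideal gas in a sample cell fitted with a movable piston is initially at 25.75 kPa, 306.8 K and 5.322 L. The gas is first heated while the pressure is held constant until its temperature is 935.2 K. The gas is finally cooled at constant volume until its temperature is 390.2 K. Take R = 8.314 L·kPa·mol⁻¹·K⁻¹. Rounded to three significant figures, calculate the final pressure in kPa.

P₃ ≈ 10.7 kPa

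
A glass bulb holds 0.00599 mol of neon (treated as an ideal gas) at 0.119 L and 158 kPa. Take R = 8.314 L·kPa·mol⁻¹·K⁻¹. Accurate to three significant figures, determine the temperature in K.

T ≈ 378 K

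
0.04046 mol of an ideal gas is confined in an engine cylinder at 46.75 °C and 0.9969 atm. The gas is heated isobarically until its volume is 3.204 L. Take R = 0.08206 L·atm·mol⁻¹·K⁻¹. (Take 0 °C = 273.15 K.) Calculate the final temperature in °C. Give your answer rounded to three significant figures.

T₂ ≈ 689 °C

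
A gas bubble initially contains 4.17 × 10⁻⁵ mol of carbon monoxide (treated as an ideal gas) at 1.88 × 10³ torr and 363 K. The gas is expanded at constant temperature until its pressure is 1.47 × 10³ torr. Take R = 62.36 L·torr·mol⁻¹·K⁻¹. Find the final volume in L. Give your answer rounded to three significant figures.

V₂ ≈ 0.000642 L

From PV = nRT: V₁ = nRT₁/P₁ = 0.0005021 L.
Isothermal, so P V is constant: T₂ = T₁; V₂ = V₁·(P₁/P₂) = 0.0006421 L.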